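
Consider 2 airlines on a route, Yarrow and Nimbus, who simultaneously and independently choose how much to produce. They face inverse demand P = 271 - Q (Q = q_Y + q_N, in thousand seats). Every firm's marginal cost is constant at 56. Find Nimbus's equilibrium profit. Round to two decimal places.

5136.11

Each firm earns π_i = (271 - Q)q_i - 56q_i.
First-order condition (treating rivals' output as given): 215 - 2q_i - q_j = 0.
By symmetry each firm produces the same amount; substituting q_j = q_i yields q_i = 215/3.
Price P = 271 - 430/3 = 383/3.
Nimbus's profit: (383/3 - 56)·(215/3) = 5136.1111.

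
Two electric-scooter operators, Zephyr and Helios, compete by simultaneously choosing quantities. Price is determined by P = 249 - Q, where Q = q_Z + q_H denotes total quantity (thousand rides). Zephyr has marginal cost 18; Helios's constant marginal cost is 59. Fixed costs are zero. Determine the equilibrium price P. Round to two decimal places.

Zephyr's profit: π_Z = (249 - Q)q_Z - (18q_Z). Setting ∂π_Z/∂q_Z = 0: 231 - 2q_Z - (q_H) = 0.
Helios's profit: π_H = (249 - Q)q_H - (59q_H). Setting ∂π_H/∂q_H = 0: 190 - 2q_H - (q_Z) = 0.
Rearranging gives the reaction functions q_Z = (231 - q_H)/2 and q_H = (190 - q_Z)/2.
Substituting one into the other gives q_Z = 272/3 and q_H = 149/3.
Total output Q = 421/3, so price P = 249 - 421/3 = 326/3.

108.67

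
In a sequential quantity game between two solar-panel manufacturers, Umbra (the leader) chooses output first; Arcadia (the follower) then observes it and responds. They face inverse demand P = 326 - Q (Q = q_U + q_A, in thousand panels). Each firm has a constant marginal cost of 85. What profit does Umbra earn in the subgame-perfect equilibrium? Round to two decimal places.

7260.13

The follower Arcadia best-responds to any q_U: π_A = (326 - Q)q_A - 85q_A.
∂π_A/∂q_A = 241 - q_U - 2q_A = 0 gives the reaction function q_A = (241 - q_U)/2.
Umbra substitutes q_A(q_U) into its own profit: π_U = q_U(326 - q_U - (241 - q_U)/2) - 85q_U = (411/2 - (1/2)q_U)q_U - 85q_U.
Maximising: ∂π_U/∂q_U = 241/2 - q_U = 0, giving q_U = 241/2.
Then q_A = (241 - 241/2)/2 = 241/4.
Price P = 326 - 723/4 = 581/4.
Umbra's profit: (581/4 - 85)·(241/2) = 7260.1250.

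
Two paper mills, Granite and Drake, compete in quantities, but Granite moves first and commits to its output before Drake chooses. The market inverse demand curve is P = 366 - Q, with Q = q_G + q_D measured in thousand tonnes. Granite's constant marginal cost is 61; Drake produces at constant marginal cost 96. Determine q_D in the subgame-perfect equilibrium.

Solve by backward induction. Given q_G, the follower Drake maximises π_D = (366 - q_G - q_D)q_D - 96q_D.
∂π_D/∂q_D = 270 - q_G - 2q_D = 0 gives the reaction function q_D = (270 - q_G)/2.
The leader anticipates this reaction. Substituting into P = 366 - Q gives P = 231 - (1/2)q_G, so π_G = (231 - (1/2)q_G)q_G - 61q_G.
The leader's first-order condition 170 - q_G = 0 yields q_G = 170.
Then q_D = (270 - 170)/2 = 50.

50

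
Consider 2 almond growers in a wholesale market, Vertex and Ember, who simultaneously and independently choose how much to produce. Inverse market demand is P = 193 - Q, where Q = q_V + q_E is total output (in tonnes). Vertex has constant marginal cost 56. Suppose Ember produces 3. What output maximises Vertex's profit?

67

With the rival's output fixed at 3, Vertex's profit is π_V = (193 - 3 - q_V)q_V - (56q_V) = (190 - q_V)q_V - (56q_V).
∂π_V/∂q_V = 134 - 2q_V = 0, so q_V = 67.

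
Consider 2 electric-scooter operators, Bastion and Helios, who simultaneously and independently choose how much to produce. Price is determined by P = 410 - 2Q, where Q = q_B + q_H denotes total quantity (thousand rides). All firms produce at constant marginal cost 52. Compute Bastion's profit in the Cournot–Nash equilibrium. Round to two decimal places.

7120.22

Each firm earns π_i = (410 - 2Q)q_i - 52q_i.
Setting ∂π_i/∂q_i = 0 with rivals' quantities fixed: 358 - 4q_i - 2q_j = 0.
By symmetry each firm produces the same amount; substituting q_j = q_i yields q_i = 358/6 = 179/3.
Price P = 410 - 2·(358/3) = 514/3.
Bastion's profit: (514/3 - 52)·(179/3) = 7120.2222.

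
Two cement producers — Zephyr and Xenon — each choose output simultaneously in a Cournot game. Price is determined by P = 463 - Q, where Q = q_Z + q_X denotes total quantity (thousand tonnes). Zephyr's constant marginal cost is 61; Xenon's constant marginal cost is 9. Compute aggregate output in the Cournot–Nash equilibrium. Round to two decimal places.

285.33

Zephyr's profit: π_Z = (463 - Q)q_Z - (61q_Z). Setting ∂π_Z/∂q_Z = 0: 402 - 2q_Z - (q_X) = 0.
Xenon's profit: π_X = (463 - Q)q_X - (9q_X). Setting ∂π_X/∂q_X = 0: 454 - 2q_X - (q_Z) = 0.
Best responses: q_Z = (402 - q_X)/2, q_X = (454 - q_Z)/2.
Solving the pair: q_Z = 350/3, q_X = 506/3.
Total output Q = 350/3 + 506/3 = 856/3.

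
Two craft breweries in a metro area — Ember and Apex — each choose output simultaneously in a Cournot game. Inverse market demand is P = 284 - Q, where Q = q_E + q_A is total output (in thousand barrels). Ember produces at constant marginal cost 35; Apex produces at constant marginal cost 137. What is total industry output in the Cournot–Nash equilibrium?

132

Ember's profit: π_E = (284 - Q)q_E - (35q_E). Setting ∂π_E/∂q_E = 0: 249 - 2q_E - (q_A) = 0.
Apex's profit: π_A = (284 - Q)q_A - (137q_A). Setting ∂π_A/∂q_A = 0: 147 - 2q_A - (q_E) = 0.
Rearranging gives the reaction functions q_E = (249 - q_A)/2 and q_A = (147 - q_E)/2.
Solving the pair: q_E = 117, q_A = 15.
Total output Q = 117 + 15 = 132.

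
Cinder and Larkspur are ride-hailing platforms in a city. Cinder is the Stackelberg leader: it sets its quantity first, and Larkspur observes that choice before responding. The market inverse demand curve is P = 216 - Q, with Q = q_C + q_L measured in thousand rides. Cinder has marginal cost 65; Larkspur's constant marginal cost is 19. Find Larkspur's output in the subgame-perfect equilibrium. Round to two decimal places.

72.25

The follower Larkspur best-responds to any q_C: π_L = (216 - Q)q_L - 19q_L.
Setting the follower's marginal profit to zero, 197 - q_C - 2q_L = 0, i.e. q_L = (197 - q_C)/2.
Cinder substitutes q_L(q_C) into its own profit: π_C = q_C(216 - q_C - (197 - q_C)/2) - 65q_C = (235/2 - (1/2)q_C)q_C - 65q_C.
Leader FOC: 105/2 - q_C = 0, so q_C = 105/2.
Then q_L = (197 - 105/2)/2 = 289/4.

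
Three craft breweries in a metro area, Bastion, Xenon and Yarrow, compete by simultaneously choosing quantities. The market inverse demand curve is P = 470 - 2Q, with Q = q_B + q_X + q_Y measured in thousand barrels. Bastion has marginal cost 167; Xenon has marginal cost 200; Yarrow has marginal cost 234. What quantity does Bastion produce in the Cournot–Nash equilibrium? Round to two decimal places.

Bastion's profit: π_B = (470 - 2Q)q_B - (167q_B). Setting ∂π_B/∂q_B = 0: 303 - 4q_B - 2(q_X + q_Y) = 0.
Xenon's profit: π_X = (470 - 2Q)q_X - (200q_X). Setting ∂π_X/∂q_X = 0: 270 - 4q_X - 2(q_B + q_Y) = 0.
Yarrow's first-order condition: 236 - 4q_Y - 2(q_B + q_X) = 0.
Adding the 3 conditions: 809 − 4Q − 4Q = 0, i.e. Q = 809/8.
Back-substituting: q_B = (303 − 809/4)/2 = 403/8, q_X = (270 − 809/4)/2 = 271/8, q_Y = (236 − 809/4)/2 = 135/8.

50.38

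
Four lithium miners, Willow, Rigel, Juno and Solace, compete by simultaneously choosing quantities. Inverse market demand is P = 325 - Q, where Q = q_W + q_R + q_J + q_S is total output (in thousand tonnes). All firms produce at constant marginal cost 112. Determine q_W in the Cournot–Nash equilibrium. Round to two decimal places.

42.60

Each firm earns π_i = (325 - Q)q_i - 112q_i.
Setting ∂π_i/∂q_i = 0 with rivals' quantities fixed: 213 - 2q_i - Σ_{j≠i} q_j = 0.
By symmetry each firm produces the same amount; substituting Σ_{j≠i} q_j = 3q_i yields q_i = 213/5.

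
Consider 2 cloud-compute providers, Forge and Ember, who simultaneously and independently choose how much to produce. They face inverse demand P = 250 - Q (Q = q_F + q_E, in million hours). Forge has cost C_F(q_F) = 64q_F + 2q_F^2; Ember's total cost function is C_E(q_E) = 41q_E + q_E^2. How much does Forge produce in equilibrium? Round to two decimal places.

23.26

Forge's profit: π_F = (250 - Q)q_F - (64q_F + 2q_F²). Setting ∂π_F/∂q_F = 0: 186 - 6q_F - (q_E) = 0.
Ember's first-order condition: 209 - 4q_E - (q_F) = 0.
So q_F = (186 - q_E)/6 and q_E = (209 - q_F)/4.
Solving the pair: q_F = 535/23, q_E = 1068/23.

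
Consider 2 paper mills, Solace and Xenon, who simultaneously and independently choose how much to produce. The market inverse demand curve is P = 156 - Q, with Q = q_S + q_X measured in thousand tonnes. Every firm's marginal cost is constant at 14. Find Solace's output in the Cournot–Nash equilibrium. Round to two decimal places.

Each firm earns π_i = (156 - Q)q_i - 14q_i.
Setting ∂π_i/∂q_i = 0 with rivals' quantities fixed: 142 - 2q_i - q_j = 0.
By symmetry each firm produces the same amount; substituting q_j = q_i yields q_i = 142/3.

47.33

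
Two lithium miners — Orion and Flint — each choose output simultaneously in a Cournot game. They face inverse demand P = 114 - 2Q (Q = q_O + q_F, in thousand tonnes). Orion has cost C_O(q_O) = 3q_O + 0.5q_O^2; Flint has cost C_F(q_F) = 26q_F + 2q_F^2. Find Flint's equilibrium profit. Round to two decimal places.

Orion's profit: π_O = (114 - 2Q)q_O - (3q_O + (1/2)q_O²). Setting ∂π_O/∂q_O = 0: 111 - 5q_O - 2(q_F) = 0.
Flint's first-order condition: 88 - 8q_F - 2(q_O) = 0.
Rearranging gives the reaction functions q_O = (111 - 2q_F)/5 and q_F = (88 - 2q_O)/8.
Substituting one into the other gives q_O = 178/9 and q_F = 109/18.
Price P = 114 - 2·(155/6) = 187/3.
Flint's profit: (187/3)·(109/18) - 26·(109/18) - 2(109/18)² = 146.6790.

146.68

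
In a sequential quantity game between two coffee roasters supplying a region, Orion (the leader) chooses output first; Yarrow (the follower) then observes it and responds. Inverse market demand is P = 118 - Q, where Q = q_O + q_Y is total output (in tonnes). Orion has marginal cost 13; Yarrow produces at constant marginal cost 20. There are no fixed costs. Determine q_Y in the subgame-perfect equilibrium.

Solve by backward induction. Given q_O, the follower Yarrow maximises π_Y = (118 - q_O - q_Y)q_Y - 20q_Y.
Setting the follower's marginal profit to zero, 98 - q_O - 2q_Y = 0, i.e. q_Y = (98 - q_O)/2.
The leader anticipates this reaction. Substituting into P = 118 - Q gives P = 69 - (1/2)q_O, so π_O = (69 - (1/2)q_O)q_O - 13q_O.
Leader FOC: 56 - q_O = 0, so q_O = 56.
Then q_Y = (98 - 56)/2 = 21.

21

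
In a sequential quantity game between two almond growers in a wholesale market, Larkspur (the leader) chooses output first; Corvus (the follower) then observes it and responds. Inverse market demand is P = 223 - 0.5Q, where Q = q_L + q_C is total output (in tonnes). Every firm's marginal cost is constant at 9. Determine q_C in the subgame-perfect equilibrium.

107

The follower Corvus best-responds to any q_L: π_C = (223 - 0.5Q)q_C - 9q_C.
Setting the follower's marginal profit to zero, 214 - (1/2)q_L - q_C = 0, i.e. q_C = (214 - (1/2)q_L).
Larkspur substitutes q_C(q_L) into its own profit: π_L = q_L(223 - (1/2)q_L - (214 - (1/2)q_L)/2) - 9q_L = (116 - (1/4)q_L)q_L - 9q_L.
The leader's first-order condition 107 - (1/2)q_L = 0 yields q_L = 214.
Then q_C = (214 - (1/2)·214) = 107.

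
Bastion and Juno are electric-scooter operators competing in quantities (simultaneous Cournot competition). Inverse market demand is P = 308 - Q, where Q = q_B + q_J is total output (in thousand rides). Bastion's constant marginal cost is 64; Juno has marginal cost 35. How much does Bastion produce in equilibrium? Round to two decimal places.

71.67

Bastion's profit: π_B = (308 - Q)q_B - (64q_B). Setting ∂π_B/∂q_B = 0: 244 - 2q_B - (q_J) = 0.
Juno's first-order condition: 273 - 2q_J - (q_B) = 0.
Best responses: q_B = (244 - q_J)/2, q_J = (273 - q_B)/2.
Substituting one into the other gives q_B = 215/3 and q_J = 302/3.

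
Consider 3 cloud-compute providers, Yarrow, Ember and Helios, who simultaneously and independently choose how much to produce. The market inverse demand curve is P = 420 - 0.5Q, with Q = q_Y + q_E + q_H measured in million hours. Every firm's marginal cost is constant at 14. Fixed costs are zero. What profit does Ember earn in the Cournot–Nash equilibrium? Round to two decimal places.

A representative firm's profit is π_i = q_i(420 - 0.5Q) - 14q_i.
First-order condition (treating rivals' output as given): 406 - q_i - (1/2)·Σ_{j≠i} q_j = 0.
By symmetry each firm produces the same amount; substituting Σ_{j≠i} q_j = 2q_i yields q_i = 406/2 = 203.
Price P = 420 - (1/2)·609 = 231/2.
Ember's profit: (231/2 - 14)·203 = 20604.5000.

20604.50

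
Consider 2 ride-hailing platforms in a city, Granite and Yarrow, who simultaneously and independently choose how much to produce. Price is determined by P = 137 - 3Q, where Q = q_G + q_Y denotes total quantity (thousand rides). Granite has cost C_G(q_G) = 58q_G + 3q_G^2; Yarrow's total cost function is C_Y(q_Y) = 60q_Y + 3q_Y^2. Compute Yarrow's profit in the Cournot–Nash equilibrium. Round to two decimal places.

155.38

Granite's profit: π_G = (137 - 3Q)q_G - (58q_G + 3q_G²). Setting ∂π_G/∂q_G = 0: 79 - 12q_G - 3(q_Y) = 0.
Yarrow's first-order condition: 77 - 12q_Y - 3(q_G) = 0.
Best responses: q_G = (79 - 3q_Y)/12, q_Y = (77 - 3q_G)/12.
Substituting one into the other gives q_G = 239/45 and q_Y = 229/45.
Price P = 137 - 3·(52/5) = 529/5.
Yarrow's profit: (529/5)·(229/45) - 60·(229/45) - 3(229/45)² = 155.3807.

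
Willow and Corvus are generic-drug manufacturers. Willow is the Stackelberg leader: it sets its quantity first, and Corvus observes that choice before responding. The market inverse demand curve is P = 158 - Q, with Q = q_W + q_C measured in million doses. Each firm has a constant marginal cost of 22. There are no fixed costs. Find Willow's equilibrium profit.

2312

The follower Corvus best-responds to any q_W: π_C = (158 - Q)q_C - 22q_C.
Follower FOC: 136 - q_W - 2q_C = 0, so q_C(q_W) = (136 - q_W)/2.
The leader anticipates this reaction. Substituting into P = 158 - Q gives P = 90 - (1/2)q_W, so π_W = (90 - (1/2)q_W)q_W - 22q_W.
Leader FOC: 68 - q_W = 0, so q_W = 68.
Then q_C = (136 - 68)/2 = 34.
Price P = 158 - 102 = 56.
Willow's profit: (56 - 22)·68 = 2312.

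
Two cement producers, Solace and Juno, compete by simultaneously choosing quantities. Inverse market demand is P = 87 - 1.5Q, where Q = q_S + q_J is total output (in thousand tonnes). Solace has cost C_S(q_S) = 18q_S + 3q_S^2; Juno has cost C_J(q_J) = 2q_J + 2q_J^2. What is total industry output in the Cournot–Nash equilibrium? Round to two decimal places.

Solace's profit: π_S = (87 - 1.5Q)q_S - (18q_S + 3q_S²). Setting ∂π_S/∂q_S = 0: 69 - 9q_S - (3/2)(q_J) = 0.
Juno's profit: π_J = (87 - 1.5Q)q_J - (2q_J + 2q_J²). Setting ∂π_J/∂q_J = 0: 85 - 7q_J - (3/2)(q_S) = 0.
Best responses: q_S = (69 - (3/2)q_J)/9, q_J = (85 - (3/2)q_S)/7.
Substituting one into the other gives q_S = 158/27 and q_J = 98/9.
Total output Q = 158/27 + 98/9 = 452/27.

16.74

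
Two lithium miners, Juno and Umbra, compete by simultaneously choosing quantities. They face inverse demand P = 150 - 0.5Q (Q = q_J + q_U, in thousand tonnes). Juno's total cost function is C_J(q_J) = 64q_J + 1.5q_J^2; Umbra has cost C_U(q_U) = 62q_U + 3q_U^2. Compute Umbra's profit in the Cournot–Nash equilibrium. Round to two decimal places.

Juno's profit: π_J = (150 - 0.5Q)q_J - (64q_J + (3/2)q_J²). Setting ∂π_J/∂q_J = 0: 86 - 4q_J - (1/2)(q_U) = 0.
Umbra's first-order condition: 88 - 7q_U - (1/2)(q_J) = 0.
So q_J = (86 - (1/2)q_U)/4 and q_U = (88 - (1/2)q_J)/7.
Solving the pair: q_J = 744/37, q_U = 412/37.
Price P = 150 - (1/2)·(1156/37) = 134.3784.
Umbra's profit: 134.3784·(412/37) - 62·(412/37) - 3(412/37)² = 433.9693.

433.97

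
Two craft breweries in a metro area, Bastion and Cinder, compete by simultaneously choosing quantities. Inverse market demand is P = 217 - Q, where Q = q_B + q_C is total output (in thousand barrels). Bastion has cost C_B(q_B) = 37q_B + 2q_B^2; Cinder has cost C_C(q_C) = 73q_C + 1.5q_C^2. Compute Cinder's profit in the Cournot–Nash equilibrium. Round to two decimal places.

1390.77

Bastion's profit: π_B = (217 - Q)q_B - (37q_B + 2q_B²). Setting ∂π_B/∂q_B = 0: 180 - 6q_B - (q_C) = 0.
Cinder's profit: π_C = (217 - Q)q_C - (73q_C + (3/2)q_C²). Setting ∂π_C/∂q_C = 0: 144 - 5q_C - (q_B) = 0.
So q_B = (180 - q_C)/6 and q_C = (144 - q_B)/5.
Substituting one into the other gives q_B = 756/29 and q_C = 684/29.
Price P = 217 - 1440/29 = 167.3448.
Cinder's profit: 167.3448·(684/29) - 73·(684/29) - (3/2)(684/29)² = 1390.7729.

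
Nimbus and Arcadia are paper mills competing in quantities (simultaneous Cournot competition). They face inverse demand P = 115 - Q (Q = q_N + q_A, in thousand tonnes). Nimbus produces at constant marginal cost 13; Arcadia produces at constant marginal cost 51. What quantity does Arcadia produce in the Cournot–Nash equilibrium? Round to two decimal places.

Nimbus's profit: π_N = (115 - Q)q_N - (13q_N). Setting ∂π_N/∂q_N = 0: 102 - 2q_N - (q_A) = 0.
Arcadia's profit: π_A = (115 - Q)q_A - (51q_A). Setting ∂π_A/∂q_A = 0: 64 - 2q_A - (q_N) = 0.
Rearranging gives the reaction functions q_N = (102 - q_A)/2 and q_A = (64 - q_N)/2.
Solving the pair: q_N = 140/3, q_A = 26/3.

8.67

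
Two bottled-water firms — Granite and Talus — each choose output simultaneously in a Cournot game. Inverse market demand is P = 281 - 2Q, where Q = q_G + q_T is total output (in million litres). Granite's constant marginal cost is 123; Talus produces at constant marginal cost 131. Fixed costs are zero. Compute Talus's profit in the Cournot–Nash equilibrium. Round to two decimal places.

1120.22

Granite's profit: π_G = (281 - 2Q)q_G - (123q_G). Setting ∂π_G/∂q_G = 0: 158 - 4q_G - 2(q_T) = 0.
Talus's first-order condition: 150 - 4q_T - 2(q_G) = 0.
Best responses: q_G = (158 - 2q_T)/4, q_T = (150 - 2q_G)/4.
Solving the pair: q_G = 83/3, q_T = 71/3.
Price P = 281 - 2·(154/3) = 535/3.
Talus's profit: (535/3 - 131)·(71/3) = 1120.2222.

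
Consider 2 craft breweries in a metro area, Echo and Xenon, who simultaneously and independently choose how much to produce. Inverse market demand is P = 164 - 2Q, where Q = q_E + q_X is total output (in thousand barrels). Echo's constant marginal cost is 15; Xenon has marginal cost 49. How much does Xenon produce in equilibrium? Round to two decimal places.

13.50

Echo's profit: π_E = (164 - 2Q)q_E - (15q_E). Setting ∂π_E/∂q_E = 0: 149 - 4q_E - 2(q_X) = 0.
Xenon's profit: π_X = (164 - 2Q)q_X - (49q_X). Setting ∂π_X/∂q_X = 0: 115 - 4q_X - 2(q_E) = 0.
So q_E = (149 - 2q_X)/4 and q_X = (115 - 2q_E)/4.
Solving the pair: q_E = 61/2, q_X = 27/2.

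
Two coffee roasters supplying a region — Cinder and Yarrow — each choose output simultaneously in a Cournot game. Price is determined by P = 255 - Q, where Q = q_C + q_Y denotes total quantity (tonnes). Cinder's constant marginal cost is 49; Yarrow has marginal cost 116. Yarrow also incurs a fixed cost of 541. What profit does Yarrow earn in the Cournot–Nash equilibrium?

35

Cinder's profit: π_C = (255 - Q)q_C - (49q_C). Setting ∂π_C/∂q_C = 0: 206 - 2q_C - (q_Y) = 0.
Yarrow's first-order condition: 139 - 2q_Y - (q_C) = 0.
Best responses: q_C = (206 - q_Y)/2, q_Y = (139 - q_C)/2.
Solving the pair: q_C = 91, q_Y = 24.
Price P = 255 - 115 = 140.
Yarrow's profit: (140 - 116)·24 - 541 = 35.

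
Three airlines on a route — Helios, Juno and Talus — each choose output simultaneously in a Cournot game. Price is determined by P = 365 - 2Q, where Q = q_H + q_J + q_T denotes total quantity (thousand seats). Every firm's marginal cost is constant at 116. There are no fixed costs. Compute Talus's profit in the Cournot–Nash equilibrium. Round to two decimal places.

A representative firm's profit is π_i = q_i(365 - 2Q) - 116q_i.
First-order condition (treating rivals' output as given): 249 - 4q_i - 2·Σ_{j≠i} q_j = 0.
With identical firms every q_j equals q_i, so Σ_{j≠i} q_j = 2q_i and 249 = 8q_i, giving q_i = 249/8.
Price P = 365 - 2·(747/8) = 713/4.
Talus's profit: (713/4 - 116)·(249/8) = 1937.5313.

1937.53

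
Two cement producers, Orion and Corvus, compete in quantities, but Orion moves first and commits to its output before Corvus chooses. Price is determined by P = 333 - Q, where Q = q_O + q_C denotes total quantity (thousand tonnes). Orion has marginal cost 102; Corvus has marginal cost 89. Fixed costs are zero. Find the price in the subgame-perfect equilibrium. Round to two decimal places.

The follower Corvus best-responds to any q_O: π_C = (333 - Q)q_C - 89q_C.
Follower FOC: 244 - q_O - 2q_C = 0, so q_C(q_O) = (244 - q_O)/2.
Orion substitutes q_C(q_O) into its own profit: π_O = q_O(333 - q_O - (244 - q_O)/2) - 102q_O = (211 - (1/2)q_O)q_O - 102q_O.
Maximising: ∂π_O/∂q_O = 109 - q_O = 0, giving q_O = 109.
Then q_C = (244 - 109)/2 = 135/2.
Total output Q = 353/2, so price P = 333 - 353/2 = 313/2.

156.50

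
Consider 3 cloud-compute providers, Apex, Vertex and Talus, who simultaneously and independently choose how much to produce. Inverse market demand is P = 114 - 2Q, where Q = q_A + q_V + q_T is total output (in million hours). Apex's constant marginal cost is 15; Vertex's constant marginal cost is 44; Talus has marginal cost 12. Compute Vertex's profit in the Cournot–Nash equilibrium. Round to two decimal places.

Apex's profit: π_A = (114 - 2Q)q_A - (15q_A). Setting ∂π_A/∂q_A = 0: 99 - 4q_A - 2(q_V + q_T) = 0.
Vertex's first-order condition: 70 - 4q_V - 2(q_A + q_T) = 0.
Talus's first-order condition: 102 - 4q_T - 2(q_A + q_V) = 0.
Adding the 3 conditions: 271 − 4Q − 4Q = 0, i.e. Q = 271/8.
Back-substituting: q_A = (99 − 271/4)/2 = 125/8, q_V = (70 − 271/4)/2 = 9/8, q_T = (102 − 271/4)/2 = 137/8.
Price P = 114 - 2·(271/8) = 185/4.
Vertex's profit: (185/4 - 44)·(9/8) = 81/32.

2.53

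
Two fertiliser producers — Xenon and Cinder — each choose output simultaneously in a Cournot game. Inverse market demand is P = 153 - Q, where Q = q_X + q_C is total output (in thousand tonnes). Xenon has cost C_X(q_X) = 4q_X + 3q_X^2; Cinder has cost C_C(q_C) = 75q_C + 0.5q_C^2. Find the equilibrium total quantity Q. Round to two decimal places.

36.70

Xenon's profit: π_X = (153 - Q)q_X - (4q_X + 3q_X²). Setting ∂π_X/∂q_X = 0: 149 - 8q_X - (q_C) = 0.
Cinder's profit: π_C = (153 - Q)q_C - (75q_C + (1/2)q_C²). Setting ∂π_C/∂q_C = 0: 78 - 3q_C - (q_X) = 0.
Best responses: q_X = (149 - q_C)/8, q_C = (78 - q_X)/3.
Solving the pair: q_X = 369/23, q_C = 475/23.
Total output Q = 369/23 + 475/23 = 844/23.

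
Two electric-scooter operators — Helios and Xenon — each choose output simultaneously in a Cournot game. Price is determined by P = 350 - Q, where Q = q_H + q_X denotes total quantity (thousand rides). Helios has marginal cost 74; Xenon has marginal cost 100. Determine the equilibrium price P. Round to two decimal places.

174.67

Helios's profit: π_H = (350 - Q)q_H - (74q_H). Setting ∂π_H/∂q_H = 0: 276 - 2q_H - (q_X) = 0.
Xenon's profit: π_X = (350 - Q)q_X - (100q_X). Setting ∂π_X/∂q_X = 0: 250 - 2q_X - (q_H) = 0.
Best responses: q_H = (276 - q_X)/2, q_X = (250 - q_H)/2.
Solving the pair: q_H = 302/3, q_X = 224/3.
Total output Q = 526/3, so price P = 350 - 526/3 = 524/3.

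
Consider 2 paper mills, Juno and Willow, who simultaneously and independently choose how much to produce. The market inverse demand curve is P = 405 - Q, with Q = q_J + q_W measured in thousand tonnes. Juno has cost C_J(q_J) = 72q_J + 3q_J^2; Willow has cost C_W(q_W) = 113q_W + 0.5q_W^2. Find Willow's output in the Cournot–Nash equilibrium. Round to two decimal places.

Juno's profit: π_J = (405 - Q)q_J - (72q_J + 3q_J²). Setting ∂π_J/∂q_J = 0: 333 - 8q_J - (q_W) = 0.
Willow's first-order condition: 292 - 3q_W - (q_J) = 0.
Best responses: q_J = (333 - q_W)/8, q_W = (292 - q_J)/3.
Substituting one into the other gives q_J = 707/23 and q_W = 87.0870.

87.09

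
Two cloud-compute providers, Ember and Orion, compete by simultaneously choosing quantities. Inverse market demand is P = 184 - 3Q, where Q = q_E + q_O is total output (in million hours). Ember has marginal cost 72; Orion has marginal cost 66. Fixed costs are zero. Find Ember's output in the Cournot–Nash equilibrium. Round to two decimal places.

Ember's profit: π_E = (184 - 3Q)q_E - (72q_E). Setting ∂π_E/∂q_E = 0: 112 - 6q_E - 3(q_O) = 0.
Orion's profit: π_O = (184 - 3Q)q_O - (66q_O). Setting ∂π_O/∂q_O = 0: 118 - 6q_O - 3(q_E) = 0.
So q_E = (112 - 3q_O)/6 and q_O = (118 - 3q_E)/6.
Substituting one into the other gives q_E = 106/9 and q_O = 124/9.

11.78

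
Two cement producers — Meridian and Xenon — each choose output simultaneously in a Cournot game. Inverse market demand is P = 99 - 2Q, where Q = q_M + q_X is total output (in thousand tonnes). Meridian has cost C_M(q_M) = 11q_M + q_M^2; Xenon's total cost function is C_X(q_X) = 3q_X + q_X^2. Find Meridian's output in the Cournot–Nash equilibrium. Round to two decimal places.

Meridian's profit: π_M = (99 - 2Q)q_M - (11q_M + q_M²). Setting ∂π_M/∂q_M = 0: 88 - 6q_M - 2(q_X) = 0.
Xenon's profit: π_X = (99 - 2Q)q_X - (3q_X + q_X²). Setting ∂π_X/∂q_X = 0: 96 - 6q_X - 2(q_M) = 0.
Best responses: q_M = (88 - 2q_X)/6, q_X = (96 - 2q_M)/6.
Solving the pair: q_M = 21/2, q_X = 25/2.

10.50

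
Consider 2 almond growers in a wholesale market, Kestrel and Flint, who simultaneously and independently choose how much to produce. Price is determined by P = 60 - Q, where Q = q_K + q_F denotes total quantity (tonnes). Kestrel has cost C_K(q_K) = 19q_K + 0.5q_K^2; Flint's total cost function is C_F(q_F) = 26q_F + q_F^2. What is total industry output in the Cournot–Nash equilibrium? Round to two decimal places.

17.36

Kestrel's profit: π_K = (60 - Q)q_K - (19q_K + (1/2)q_K²). Setting ∂π_K/∂q_K = 0: 41 - 3q_K - (q_F) = 0.
Flint's first-order condition: 34 - 4q_F - (q_K) = 0.
Rearranging gives the reaction functions q_K = (41 - q_F)/3 and q_F = (34 - q_K)/4.
Substituting one into the other gives q_K = 130/11 and q_F = 61/11.
Total output Q = 130/11 + 61/11 = 191/11.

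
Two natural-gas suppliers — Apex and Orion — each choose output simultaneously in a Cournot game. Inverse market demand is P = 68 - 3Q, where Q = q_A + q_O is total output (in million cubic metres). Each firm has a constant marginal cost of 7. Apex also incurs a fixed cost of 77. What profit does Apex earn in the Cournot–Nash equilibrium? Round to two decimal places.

60.81

A representative firm's profit is π_i = q_i(68 - 3Q) - 7q_i.
Setting ∂π_i/∂q_i = 0 with rivals' quantities fixed: 61 - 6q_i - 3q_j = 0.
With identical firms every q_j equals q_i, so q_j = q_i and 61 = 9q_i, giving q_i = 61/9.
Price P = 68 - 3·(122/9) = 82/3.
Apex's profit: (82/3 - 7)·(61/9) - 77 = 1642/27.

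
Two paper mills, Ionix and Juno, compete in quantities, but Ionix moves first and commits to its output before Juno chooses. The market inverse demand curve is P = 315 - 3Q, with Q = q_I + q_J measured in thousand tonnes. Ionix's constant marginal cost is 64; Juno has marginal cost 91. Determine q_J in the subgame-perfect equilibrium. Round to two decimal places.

Solve by backward induction. Given q_I, the follower Juno maximises π_J = (315 - 3q_I - 3q_J)q_J - 91q_J.
∂π_J/∂q_J = 224 - 3q_I - 6q_J = 0 gives the reaction function q_J = (224 - 3q_I)/6.
Ionix substitutes q_J(q_I) into its own profit: π_I = q_I(315 - 3q_I - (224 - 3q_I)/2) - 64q_I = (203 - (3/2)q_I)q_I - 64q_I.
Maximising: ∂π_I/∂q_I = 139 - 3q_I = 0, giving q_I = 139/3.
Then q_J = (224 - 3·(139/3))/6 = 85/6.

14.17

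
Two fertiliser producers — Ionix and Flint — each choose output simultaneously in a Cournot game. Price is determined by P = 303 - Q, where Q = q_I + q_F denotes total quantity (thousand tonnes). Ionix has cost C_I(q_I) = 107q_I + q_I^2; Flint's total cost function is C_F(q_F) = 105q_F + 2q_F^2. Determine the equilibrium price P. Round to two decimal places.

Ionix's profit: π_I = (303 - Q)q_I - (107q_I + q_I²). Setting ∂π_I/∂q_I = 0: 196 - 4q_I - (q_F) = 0.
Flint's profit: π_F = (303 - Q)q_F - (105q_F + 2q_F²). Setting ∂π_F/∂q_F = 0: 198 - 6q_F - (q_I) = 0.
So q_I = (196 - q_F)/4 and q_F = (198 - q_I)/6.
Solving the pair: q_I = 978/23, q_F = 596/23.
Total output Q = 1574/23, so price P = 303 - 1574/23 = 234.5652.

234.57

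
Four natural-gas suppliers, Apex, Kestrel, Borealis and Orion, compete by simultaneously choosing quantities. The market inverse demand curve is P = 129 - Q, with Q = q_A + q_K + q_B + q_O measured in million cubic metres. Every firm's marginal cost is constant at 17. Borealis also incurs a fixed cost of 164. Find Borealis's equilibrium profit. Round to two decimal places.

337.76

A representative firm's profit is π_i = q_i(129 - Q) - 17q_i.
First-order condition (treating rivals' output as given): 112 - 2q_i - Σ_{j≠i} q_j = 0.
By symmetry each firm produces the same amount; substituting Σ_{j≠i} q_j = 3q_i yields q_i = 112/5.
Price P = 129 - 448/5 = 197/5.
Borealis's profit: (197/5 - 17)·(112/5) - 164 = 337.7600.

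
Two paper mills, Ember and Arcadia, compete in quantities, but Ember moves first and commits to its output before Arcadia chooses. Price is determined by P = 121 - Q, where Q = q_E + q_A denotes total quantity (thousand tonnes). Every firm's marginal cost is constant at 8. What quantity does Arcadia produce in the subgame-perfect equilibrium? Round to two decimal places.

28.25

Solve by backward induction. Given q_E, the follower Arcadia maximises π_A = (121 - q_E - q_A)q_A - 8q_A.
Follower FOC: 113 - q_E - 2q_A = 0, so q_A(q_E) = (113 - q_E)/2.
Ember substitutes q_A(q_E) into its own profit: π_E = q_E(121 - q_E - (113 - q_E)/2) - 8q_E = (129/2 - (1/2)q_E)q_E - 8q_E.
Maximising: ∂π_E/∂q_E = 113/2 - q_E = 0, giving q_E = 113/2.
Then q_A = (113 - 113/2)/2 = 113/4.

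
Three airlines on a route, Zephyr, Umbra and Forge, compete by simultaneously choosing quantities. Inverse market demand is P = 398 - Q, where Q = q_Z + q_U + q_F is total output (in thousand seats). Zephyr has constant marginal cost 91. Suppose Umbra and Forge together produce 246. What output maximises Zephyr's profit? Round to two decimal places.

With rivals' combined output fixed at 246, Zephyr's profit is π_Z = (398 - 246 - q_Z)q_Z - (91q_Z) = (152 - q_Z)q_Z - (91q_Z).
∂π_Z/∂q_Z = 61 - 2q_Z = 0, so q_Z = 61/2.

30.50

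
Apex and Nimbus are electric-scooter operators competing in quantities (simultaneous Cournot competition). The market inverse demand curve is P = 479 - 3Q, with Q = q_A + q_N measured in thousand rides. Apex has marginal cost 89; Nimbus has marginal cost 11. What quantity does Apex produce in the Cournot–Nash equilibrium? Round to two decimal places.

34.67

Apex's profit: π_A = (479 - 3Q)q_A - (89q_A). Setting ∂π_A/∂q_A = 0: 390 - 6q_A - 3(q_N) = 0.
Nimbus's profit: π_N = (479 - 3Q)q_N - (11q_N). Setting ∂π_N/∂q_N = 0: 468 - 6q_N - 3(q_A) = 0.
Best responses: q_A = (390 - 3q_N)/6, q_N = (468 - 3q_A)/6.
Substituting one into the other gives q_A = 104/3 and q_N = 182/3.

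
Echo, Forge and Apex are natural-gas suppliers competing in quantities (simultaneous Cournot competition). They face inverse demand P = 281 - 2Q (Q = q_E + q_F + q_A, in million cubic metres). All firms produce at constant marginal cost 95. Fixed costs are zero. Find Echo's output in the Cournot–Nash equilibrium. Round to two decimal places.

23.25

Each firm earns π_i = (281 - 2Q)q_i - 95q_i.
Setting ∂π_i/∂q_i = 0 with rivals' quantities fixed: 186 - 4q_i - 2·Σ_{j≠i} q_j = 0.
With identical firms every q_j equals q_i, so Σ_{j≠i} q_j = 2q_i and 186 = 8q_i, giving q_i = 93/4.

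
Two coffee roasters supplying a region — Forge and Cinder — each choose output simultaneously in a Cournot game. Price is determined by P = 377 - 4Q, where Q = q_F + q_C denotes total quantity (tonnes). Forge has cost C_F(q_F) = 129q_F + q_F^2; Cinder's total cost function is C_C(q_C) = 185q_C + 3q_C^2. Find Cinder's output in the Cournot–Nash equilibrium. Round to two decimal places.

Forge's profit: π_F = (377 - 4Q)q_F - (129q_F + q_F²). Setting ∂π_F/∂q_F = 0: 248 - 10q_F - 4(q_C) = 0.
Cinder's first-order condition: 192 - 14q_C - 4(q_F) = 0.
Rearranging gives the reaction functions q_F = (248 - 4q_C)/10 and q_C = (192 - 4q_F)/14.
Substituting one into the other gives q_F = 676/31 and q_C = 232/31.

7.48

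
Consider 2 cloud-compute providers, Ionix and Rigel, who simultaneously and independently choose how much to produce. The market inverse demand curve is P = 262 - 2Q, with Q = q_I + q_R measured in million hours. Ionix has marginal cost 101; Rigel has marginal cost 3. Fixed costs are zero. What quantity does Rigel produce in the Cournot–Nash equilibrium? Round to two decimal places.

59.50

Ionix's profit: π_I = (262 - 2Q)q_I - (101q_I). Setting ∂π_I/∂q_I = 0: 161 - 4q_I - 2(q_R) = 0.
Rigel's first-order condition: 259 - 4q_R - 2(q_I) = 0.
Best responses: q_I = (161 - 2q_R)/4, q_R = (259 - 2q_I)/4.
Substituting one into the other gives q_I = 21/2 and q_R = 119/2.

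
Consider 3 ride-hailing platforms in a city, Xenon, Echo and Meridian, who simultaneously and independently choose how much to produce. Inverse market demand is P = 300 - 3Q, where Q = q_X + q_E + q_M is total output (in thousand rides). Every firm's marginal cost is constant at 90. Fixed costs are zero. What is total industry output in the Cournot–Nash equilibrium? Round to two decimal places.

Each firm earns π_i = (300 - 3Q)q_i - 90q_i.
First-order condition (treating rivals' output as given): 210 - 6q_i - 3·Σ_{j≠i} q_j = 0.
By symmetry each firm produces the same amount; substituting Σ_{j≠i} q_j = 2q_i yields q_i = 210/12 = 35/2.
Total output Q = 35/2 + 35/2 + 35/2 = 105/2.

52.50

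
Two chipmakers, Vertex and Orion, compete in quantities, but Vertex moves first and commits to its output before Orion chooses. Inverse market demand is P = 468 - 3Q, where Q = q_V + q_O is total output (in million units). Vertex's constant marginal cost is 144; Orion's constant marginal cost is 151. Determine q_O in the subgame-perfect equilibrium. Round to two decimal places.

The follower Orion best-responds to any q_V: π_O = (468 - 3Q)q_O - 151q_O.
Setting the follower's marginal profit to zero, 317 - 3q_V - 6q_O = 0, i.e. q_O = (317 - 3q_V)/6.
The leader anticipates this reaction. Substituting into P = 468 - 3Q gives P = 619/2 - (3/2)q_V, so π_V = (619/2 - (3/2)q_V)q_V - 144q_V.
The leader's first-order condition 331/2 - 3q_V = 0 yields q_V = 331/6.
Then q_O = (317 - 3·(331/6))/6 = 101/4.

25.25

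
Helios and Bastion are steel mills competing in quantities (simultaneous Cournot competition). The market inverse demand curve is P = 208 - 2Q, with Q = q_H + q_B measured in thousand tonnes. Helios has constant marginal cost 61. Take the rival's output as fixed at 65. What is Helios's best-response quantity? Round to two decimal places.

4.25

With the rival's output fixed at 65, Helios's profit is π_H = (208 - 2·65 - 2q_H)q_H - (61q_H) = (78 - 2q_H)q_H - (61q_H).
∂π_H/∂q_H = 17 - 4q_H = 0, so q_H = 17/4.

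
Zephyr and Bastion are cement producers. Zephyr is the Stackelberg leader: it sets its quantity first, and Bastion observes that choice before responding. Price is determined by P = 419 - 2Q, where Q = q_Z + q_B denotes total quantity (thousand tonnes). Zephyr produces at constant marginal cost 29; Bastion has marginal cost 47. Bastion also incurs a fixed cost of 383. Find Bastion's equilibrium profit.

3145

Solve by backward induction. Given q_Z, the follower Bastion maximises π_B = (419 - 2q_Z - 2q_B)q_B - 47q_B.
Setting the follower's marginal profit to zero, 372 - 2q_Z - 4q_B = 0, i.e. q_B = (372 - 2q_Z)/4.
The leader anticipates this reaction. Substituting into P = 419 - 2Q gives P = 233 - q_Z, so π_Z = (233 - q_Z)q_Z - 29q_Z.
Leader FOC: 204 - 2q_Z = 0, so q_Z = 102.
Then q_B = (372 - 2·102)/4 = 42.
Price P = 419 - 2·144 = 131.
Bastion's profit: (131 - 47)·42 - 383 = 3145.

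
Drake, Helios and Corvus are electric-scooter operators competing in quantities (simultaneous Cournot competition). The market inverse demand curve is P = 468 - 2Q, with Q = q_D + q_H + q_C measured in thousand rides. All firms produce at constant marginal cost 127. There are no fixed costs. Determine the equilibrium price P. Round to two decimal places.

A representative firm's profit is π_i = q_i(468 - 2Q) - 127q_i.
First-order condition (treating rivals' output as given): 341 - 4q_i - 2·Σ_{j≠i} q_j = 0.
By symmetry each firm produces the same amount; substituting Σ_{j≠i} q_j = 2q_i yields q_i = 341/8.
Total output Q = 1023/8, so price P = 468 - 2·(1023/8) = 849/4.

212.25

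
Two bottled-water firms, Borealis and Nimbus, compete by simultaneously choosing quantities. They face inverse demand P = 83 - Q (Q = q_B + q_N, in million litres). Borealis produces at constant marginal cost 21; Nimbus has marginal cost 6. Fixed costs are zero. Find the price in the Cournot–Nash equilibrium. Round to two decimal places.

36.67

Borealis's profit: π_B = (83 - Q)q_B - (21q_B). Setting ∂π_B/∂q_B = 0: 62 - 2q_B - (q_N) = 0.
Nimbus's first-order condition: 77 - 2q_N - (q_B) = 0.
So q_B = (62 - q_N)/2 and q_N = (77 - q_B)/2.
Solving the pair: q_B = 47/3, q_N = 92/3.
Total output Q = 139/3, so price P = 83 - 139/3 = 110/3.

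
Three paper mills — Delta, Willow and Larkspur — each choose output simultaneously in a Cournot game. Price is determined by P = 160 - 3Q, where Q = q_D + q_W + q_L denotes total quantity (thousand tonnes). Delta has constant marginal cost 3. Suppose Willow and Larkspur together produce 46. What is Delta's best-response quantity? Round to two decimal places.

With rivals' combined output fixed at 46, Delta's profit is π_D = (160 - 3·46 - 3q_D)q_D - (3q_D) = (22 - 3q_D)q_D - (3q_D).
∂π_D/∂q_D = 19 - 6q_D = 0, so q_D = 19/6.

3.17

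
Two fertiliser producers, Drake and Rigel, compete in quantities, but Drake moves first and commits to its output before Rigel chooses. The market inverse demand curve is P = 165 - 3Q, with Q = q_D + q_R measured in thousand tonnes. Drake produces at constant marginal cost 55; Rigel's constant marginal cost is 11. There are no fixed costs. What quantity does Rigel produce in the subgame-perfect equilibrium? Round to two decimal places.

20.17

The follower Rigel best-responds to any q_D: π_R = (165 - 3Q)q_R - 11q_R.
Follower FOC: 154 - 3q_D - 6q_R = 0, so q_R(q_D) = (154 - 3q_D)/6.
Drake substitutes q_R(q_D) into its own profit: π_D = q_D(165 - 3q_D - (154 - 3q_D)/2) - 55q_D = (88 - (3/2)q_D)q_D - 55q_D.
The leader's first-order condition 33 - 3q_D = 0 yields q_D = 11.
Then q_R = (154 - 3·11)/6 = 121/6.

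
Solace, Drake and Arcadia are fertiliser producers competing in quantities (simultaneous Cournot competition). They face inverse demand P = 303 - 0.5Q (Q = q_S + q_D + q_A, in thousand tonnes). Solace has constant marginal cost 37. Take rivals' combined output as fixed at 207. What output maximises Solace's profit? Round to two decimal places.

162.50

With rivals' combined output fixed at 207, Solace's profit is π_S = (303 - (1/2)·207 - (1/2)q_S)q_S - (37q_S) = (399/2 - (1/2)q_S)q_S - (37q_S).
∂π_S/∂q_S = 325/2 - q_S = 0, so q_S = 325/2.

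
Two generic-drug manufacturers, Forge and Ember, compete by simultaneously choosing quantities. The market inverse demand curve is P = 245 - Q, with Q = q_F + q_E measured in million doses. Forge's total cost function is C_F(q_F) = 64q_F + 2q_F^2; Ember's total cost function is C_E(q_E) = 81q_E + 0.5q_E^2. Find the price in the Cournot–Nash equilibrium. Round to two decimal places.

Forge's profit: π_F = (245 - Q)q_F - (64q_F + 2q_F²). Setting ∂π_F/∂q_F = 0: 181 - 6q_F - (q_E) = 0.
Ember's first-order condition: 164 - 3q_E - (q_F) = 0.
Rearranging gives the reaction functions q_F = (181 - q_E)/6 and q_E = (164 - q_F)/3.
Solving the pair: q_F = 379/17, q_E = 803/17.
Total output Q = 1182/17, so price P = 245 - 1182/17 = 175.4706.

175.47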